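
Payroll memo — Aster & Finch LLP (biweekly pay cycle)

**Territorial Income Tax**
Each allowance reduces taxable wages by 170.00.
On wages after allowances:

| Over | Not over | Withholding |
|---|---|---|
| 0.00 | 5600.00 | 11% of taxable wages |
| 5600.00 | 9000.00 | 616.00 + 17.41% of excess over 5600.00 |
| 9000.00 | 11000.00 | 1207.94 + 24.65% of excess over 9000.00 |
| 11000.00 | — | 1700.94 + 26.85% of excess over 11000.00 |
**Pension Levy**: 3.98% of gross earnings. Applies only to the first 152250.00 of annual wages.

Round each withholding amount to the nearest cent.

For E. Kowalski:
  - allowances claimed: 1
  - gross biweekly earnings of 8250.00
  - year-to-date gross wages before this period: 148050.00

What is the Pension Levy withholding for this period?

Pension Levy: cap 152250.00 − YTD 148050.00 = 4200.00 subject; 3.98% × 4200.00 = 167.16

167.16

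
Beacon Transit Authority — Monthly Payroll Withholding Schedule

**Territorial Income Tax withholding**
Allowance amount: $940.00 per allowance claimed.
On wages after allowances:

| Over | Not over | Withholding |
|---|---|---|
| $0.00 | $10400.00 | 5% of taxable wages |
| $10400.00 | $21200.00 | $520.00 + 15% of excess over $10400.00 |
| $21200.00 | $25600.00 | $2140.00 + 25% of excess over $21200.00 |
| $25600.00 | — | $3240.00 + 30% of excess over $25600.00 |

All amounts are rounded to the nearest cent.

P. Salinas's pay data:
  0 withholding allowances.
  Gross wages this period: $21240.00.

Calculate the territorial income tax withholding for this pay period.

Territorial Income Tax: taxable = $21240.00
  $2140.00 + 25% × ($21240.00 − $21200.00) = $2140.00 + 25% × $40.00 = $2150.00

$2150.00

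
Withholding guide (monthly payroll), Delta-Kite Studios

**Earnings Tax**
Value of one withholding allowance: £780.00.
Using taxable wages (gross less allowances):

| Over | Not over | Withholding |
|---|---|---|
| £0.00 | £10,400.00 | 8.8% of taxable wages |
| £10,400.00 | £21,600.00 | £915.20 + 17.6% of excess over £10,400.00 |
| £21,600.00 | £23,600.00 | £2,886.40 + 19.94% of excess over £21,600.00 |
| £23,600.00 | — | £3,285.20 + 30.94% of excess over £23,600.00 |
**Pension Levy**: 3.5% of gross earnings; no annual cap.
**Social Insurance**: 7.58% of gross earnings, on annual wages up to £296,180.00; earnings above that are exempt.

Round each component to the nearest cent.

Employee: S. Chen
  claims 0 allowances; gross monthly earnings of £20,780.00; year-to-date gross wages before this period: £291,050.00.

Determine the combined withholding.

£3,858.23

Earnings Tax: taxable = £20,780.00
  £915.20 + 17.6% × (£20,780.00 − £10,400.00) = £915.20 + 17.6% × £10,380.00 = £2,742.08
Pension Levy: 3.5% × £20,780.00 = £727.30
Social Insurance: cap £296,180.00 − YTD £291,050.00 = £5,130.00 subject; 7.58% × £5,130.00 = £388.85
Total: £2,742.08 + £727.30 + £388.85 = £3,858.23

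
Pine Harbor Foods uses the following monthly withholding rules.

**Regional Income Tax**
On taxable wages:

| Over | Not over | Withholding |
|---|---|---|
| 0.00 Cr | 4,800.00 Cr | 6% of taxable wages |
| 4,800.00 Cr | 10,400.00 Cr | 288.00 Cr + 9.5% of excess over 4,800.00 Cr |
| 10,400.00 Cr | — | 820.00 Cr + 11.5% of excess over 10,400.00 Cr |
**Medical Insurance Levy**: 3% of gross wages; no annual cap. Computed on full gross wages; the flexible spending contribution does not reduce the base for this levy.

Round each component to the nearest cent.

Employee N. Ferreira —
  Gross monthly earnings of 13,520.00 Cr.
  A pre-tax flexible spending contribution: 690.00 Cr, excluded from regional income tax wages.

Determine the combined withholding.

1,505.05 Cr

Regional Income Tax: taxable = 13,520.00 Cr − 690.00 Cr = 12,830.00 Cr
  820.00 Cr + 11.5% × (12,830.00 Cr − 10,400.00 Cr) = 820.00 Cr + 11.5% × 2,430.00 Cr = 1,099.45 Cr
Medical Insurance Levy: 3% × 13,520.00 Cr = 405.60 Cr
Total: 1,099.45 Cr + 405.60 Cr = 1,505.05 Cr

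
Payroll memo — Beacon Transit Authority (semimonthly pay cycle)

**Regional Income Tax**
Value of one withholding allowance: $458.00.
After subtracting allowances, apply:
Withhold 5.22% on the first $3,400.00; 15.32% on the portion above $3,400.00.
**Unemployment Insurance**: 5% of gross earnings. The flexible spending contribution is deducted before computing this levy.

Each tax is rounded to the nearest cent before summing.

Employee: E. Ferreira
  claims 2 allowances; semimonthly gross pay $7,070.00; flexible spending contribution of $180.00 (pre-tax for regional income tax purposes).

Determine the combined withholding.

$916.32

Regional Income Tax: taxable = $7,070.00 − $180.00 − 2×$458.00 = $5,974.00
  $177.48 + 15.32% × ($5,974.00 − $3,400.00) = $177.48 + 15.32% × $2,574.00 = $571.82
Unemployment Insurance: 5% × $6,890.00 = $344.50
Total: $571.82 + $344.50 = $916.32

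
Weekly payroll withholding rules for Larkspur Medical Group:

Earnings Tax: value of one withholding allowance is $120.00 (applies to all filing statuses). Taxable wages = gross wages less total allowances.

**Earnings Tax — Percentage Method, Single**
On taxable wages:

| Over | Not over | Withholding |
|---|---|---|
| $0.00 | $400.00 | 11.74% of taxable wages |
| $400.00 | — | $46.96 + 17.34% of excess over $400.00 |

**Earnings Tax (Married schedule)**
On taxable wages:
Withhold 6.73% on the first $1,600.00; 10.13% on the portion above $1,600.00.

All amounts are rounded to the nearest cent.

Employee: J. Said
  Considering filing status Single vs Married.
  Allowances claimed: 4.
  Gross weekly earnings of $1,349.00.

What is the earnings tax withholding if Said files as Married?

Earnings Tax (Married): taxable = $1,349.00 − 4×$120.00 = $869.00
  6.73% × $869.00 = $58.48

$58.48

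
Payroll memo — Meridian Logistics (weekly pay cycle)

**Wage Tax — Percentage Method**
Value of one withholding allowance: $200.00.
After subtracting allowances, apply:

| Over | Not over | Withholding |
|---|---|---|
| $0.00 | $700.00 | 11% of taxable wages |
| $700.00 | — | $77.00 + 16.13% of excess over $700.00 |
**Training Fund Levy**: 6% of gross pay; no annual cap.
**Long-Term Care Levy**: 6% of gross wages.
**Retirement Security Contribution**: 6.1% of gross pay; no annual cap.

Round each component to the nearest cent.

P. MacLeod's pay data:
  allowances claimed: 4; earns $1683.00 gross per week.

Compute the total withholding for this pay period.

Wage Tax: taxable = $1683.00 − 4×$200.00 = $883.00
  $77.00 + 16.13% × ($883.00 − $700.00) = $77.00 + 16.13% × $183.00 = $106.52
Training Fund Levy: 6% × $1683.00 = $100.98
Long-Term Care Levy: 6% × $1683.00 = $100.98
Retirement Security Contribution: 6.1% × $1683.00 = $102.66
Total: $106.52 + $100.98 + $100.98 + $102.66 = $411.14

$411.14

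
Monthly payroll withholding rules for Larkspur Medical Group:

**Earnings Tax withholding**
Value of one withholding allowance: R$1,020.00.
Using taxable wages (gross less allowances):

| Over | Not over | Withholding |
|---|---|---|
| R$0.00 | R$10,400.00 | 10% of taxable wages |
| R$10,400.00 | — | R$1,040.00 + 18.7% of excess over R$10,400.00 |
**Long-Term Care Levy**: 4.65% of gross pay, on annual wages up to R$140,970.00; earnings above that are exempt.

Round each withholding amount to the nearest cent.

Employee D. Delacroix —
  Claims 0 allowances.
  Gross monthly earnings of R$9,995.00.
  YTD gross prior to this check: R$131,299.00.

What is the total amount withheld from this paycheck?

R$1,449.20

Earnings Tax: taxable = R$9,995.00
  10% × R$9,995.00 = R$999.50
Long-Term Care Levy: cap R$140,970.00 − YTD R$131,299.00 = R$9,671.00 subject; 4.65% × R$9,671.00 = R$449.70
Total: R$999.50 + R$449.70 = R$1,449.20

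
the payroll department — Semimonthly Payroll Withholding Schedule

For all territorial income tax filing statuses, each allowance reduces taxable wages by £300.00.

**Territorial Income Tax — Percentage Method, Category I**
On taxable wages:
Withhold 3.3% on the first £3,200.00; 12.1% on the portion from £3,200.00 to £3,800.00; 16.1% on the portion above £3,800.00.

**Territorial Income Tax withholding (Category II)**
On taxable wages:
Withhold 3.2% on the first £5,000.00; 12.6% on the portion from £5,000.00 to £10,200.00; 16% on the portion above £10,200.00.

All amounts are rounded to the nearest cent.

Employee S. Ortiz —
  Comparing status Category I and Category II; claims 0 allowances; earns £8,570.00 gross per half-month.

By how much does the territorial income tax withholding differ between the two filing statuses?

Territorial Income Tax (Category I): taxable = £8,570.00
  £178.20 + 16.1% × (£8,570.00 − £3,800.00) = £178.20 + 16.1% × £4,770.00 = £946.17
Territorial Income Tax (Category II): taxable = £8,570.00
  £160.00 + 12.6% × (£8,570.00 − £5,000.00) = £160.00 + 12.6% × £3,570.00 = £609.82
Difference: |£946.17 − £609.82| = £336.35 (higher under Category I)

£336.35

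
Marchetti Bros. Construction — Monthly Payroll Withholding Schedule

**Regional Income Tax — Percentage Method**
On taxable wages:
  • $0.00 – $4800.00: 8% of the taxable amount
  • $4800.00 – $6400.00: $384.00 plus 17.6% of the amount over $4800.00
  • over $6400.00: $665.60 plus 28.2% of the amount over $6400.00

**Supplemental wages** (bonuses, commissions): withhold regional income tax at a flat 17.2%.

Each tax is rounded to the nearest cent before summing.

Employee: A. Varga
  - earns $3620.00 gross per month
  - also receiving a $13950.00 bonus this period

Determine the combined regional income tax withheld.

Regional Income Tax: taxable = $3620.00
  8% × $3620.00 = $289.60
Supplemental (17.2% flat on bonus): 17.2% × $13950.00 = $2399.40
Total regional income tax: $289.60 + $2399.40 = $2689.00

$2689.00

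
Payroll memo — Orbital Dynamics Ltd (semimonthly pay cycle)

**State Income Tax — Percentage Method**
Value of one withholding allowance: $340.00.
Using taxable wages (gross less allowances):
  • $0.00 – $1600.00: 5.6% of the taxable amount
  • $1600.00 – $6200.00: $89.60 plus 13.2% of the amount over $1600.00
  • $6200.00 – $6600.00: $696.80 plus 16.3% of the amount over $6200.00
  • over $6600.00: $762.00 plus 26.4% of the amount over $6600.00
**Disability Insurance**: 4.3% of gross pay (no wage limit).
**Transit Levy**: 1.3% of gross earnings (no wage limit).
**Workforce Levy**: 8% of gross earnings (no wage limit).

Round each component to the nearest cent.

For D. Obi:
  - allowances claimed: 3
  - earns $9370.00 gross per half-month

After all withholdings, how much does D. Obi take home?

State Income Tax: taxable = $9370.00 − 3×$340.00 = $8350.00
  $762.00 + 26.4% × ($8350.00 − $6600.00) = $762.00 + 26.4% × $1750.00 = $1224.00
Disability Insurance: 4.3% × $9370.00 = $402.91
Transit Levy: 1.3% × $9370.00 = $121.81
Workforce Levy: 8% × $9370.00 = $749.60
Total withheld: $1224.00 + $402.91 + $121.81 + $749.60 = $2498.32
Net pay: $9370.00 − $2498.32 = $6871.68

$6871.68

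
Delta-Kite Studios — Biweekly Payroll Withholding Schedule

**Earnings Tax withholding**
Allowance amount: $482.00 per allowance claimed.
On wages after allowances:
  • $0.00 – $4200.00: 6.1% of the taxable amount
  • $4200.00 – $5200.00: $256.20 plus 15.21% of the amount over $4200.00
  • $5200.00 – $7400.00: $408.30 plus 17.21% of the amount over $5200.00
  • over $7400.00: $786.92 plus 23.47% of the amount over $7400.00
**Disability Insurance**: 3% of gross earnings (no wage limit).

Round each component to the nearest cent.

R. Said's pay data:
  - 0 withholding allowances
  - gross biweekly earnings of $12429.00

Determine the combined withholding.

Earnings Tax: taxable = $12429.00
  $786.92 + 23.47% × ($12429.00 − $7400.00) = $786.92 + 23.47% × $5029.00 = $1967.23
Disability Insurance: 3% × $12429.00 = $372.87
Total: $1967.23 + $372.87 = $2340.10

$2340.10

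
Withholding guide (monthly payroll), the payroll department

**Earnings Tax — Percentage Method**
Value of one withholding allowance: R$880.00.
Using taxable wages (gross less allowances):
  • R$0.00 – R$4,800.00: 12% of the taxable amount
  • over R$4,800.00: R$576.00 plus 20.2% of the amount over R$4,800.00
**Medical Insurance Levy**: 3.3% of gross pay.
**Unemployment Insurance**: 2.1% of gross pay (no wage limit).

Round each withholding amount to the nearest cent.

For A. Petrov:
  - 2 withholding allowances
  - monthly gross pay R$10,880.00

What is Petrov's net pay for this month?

R$8,843.84

Earnings Tax: taxable = R$10,880.00 − 2×R$880.00 = R$9,120.00
  R$576.00 + 20.2% × (R$9,120.00 − R$4,800.00) = R$576.00 + 20.2% × R$4,320.00 = R$1,448.64
Medical Insurance Levy: 3.3% × R$10,880.00 = R$359.04
Unemployment Insurance: 2.1% × R$10,880.00 = R$228.48
Total withheld: R$1,448.64 + R$359.04 + R$228.48 = R$2,036.16
Net pay: R$10,880.00 − R$2,036.16 = R$8,843.84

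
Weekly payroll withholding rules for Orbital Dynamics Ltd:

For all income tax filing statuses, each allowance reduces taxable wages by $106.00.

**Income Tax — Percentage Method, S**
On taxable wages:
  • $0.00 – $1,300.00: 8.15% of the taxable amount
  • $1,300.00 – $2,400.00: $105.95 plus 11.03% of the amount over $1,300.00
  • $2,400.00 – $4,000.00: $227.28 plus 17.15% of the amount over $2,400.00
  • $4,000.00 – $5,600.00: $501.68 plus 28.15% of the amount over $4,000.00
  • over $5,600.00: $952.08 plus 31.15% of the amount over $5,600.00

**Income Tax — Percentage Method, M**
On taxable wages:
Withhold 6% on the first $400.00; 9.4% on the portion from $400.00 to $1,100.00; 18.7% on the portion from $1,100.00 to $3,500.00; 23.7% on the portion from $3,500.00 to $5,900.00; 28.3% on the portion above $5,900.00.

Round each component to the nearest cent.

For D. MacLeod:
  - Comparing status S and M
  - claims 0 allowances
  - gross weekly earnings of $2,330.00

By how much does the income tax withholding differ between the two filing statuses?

Income Tax (S): taxable = $2,330.00
  $105.95 + 11.03% × ($2,330.00 − $1,300.00) = $105.95 + 11.03% × $1,030.00 = $219.56
Income Tax (M): taxable = $2,330.00
  $89.80 + 18.7% × ($2,330.00 − $1,100.00) = $89.80 + 18.7% × $1,230.00 = $319.81
Difference: |$219.56 − $319.81| = $100.25 (higher under M)

$100.25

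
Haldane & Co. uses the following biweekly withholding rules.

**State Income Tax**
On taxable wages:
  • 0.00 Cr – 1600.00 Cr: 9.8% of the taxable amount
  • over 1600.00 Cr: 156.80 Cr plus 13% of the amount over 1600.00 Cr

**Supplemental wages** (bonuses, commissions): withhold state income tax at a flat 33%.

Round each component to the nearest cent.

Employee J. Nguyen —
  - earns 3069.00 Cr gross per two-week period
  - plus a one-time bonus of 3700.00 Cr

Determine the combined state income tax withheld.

1568.77 Cr

State Income Tax: taxable = 3069.00 Cr
  156.80 Cr + 13% × (3069.00 Cr − 1600.00 Cr) = 156.80 Cr + 13% × 1469.00 Cr = 347.77 Cr
Supplemental (33% flat on bonus): 33% × 3700.00 Cr = 1221.00 Cr
Total state income tax: 347.77 Cr + 1221.00 Cr = 1568.77 Cr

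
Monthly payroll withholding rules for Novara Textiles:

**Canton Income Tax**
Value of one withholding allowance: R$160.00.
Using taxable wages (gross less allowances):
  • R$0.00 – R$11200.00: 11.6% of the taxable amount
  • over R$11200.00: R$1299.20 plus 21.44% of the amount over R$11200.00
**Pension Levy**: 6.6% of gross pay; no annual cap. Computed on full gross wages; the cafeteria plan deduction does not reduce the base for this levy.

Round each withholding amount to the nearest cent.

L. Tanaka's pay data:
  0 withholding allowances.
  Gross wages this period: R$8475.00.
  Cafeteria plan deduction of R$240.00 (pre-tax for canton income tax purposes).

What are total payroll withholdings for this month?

R$1514.61

Canton Income Tax: taxable = R$8475.00 − R$240.00 = R$8235.00
  11.6% × R$8235.00 = R$955.26
Pension Levy: 6.6% × R$8475.00 = R$559.35
Total: R$955.26 + R$559.35 = R$1514.61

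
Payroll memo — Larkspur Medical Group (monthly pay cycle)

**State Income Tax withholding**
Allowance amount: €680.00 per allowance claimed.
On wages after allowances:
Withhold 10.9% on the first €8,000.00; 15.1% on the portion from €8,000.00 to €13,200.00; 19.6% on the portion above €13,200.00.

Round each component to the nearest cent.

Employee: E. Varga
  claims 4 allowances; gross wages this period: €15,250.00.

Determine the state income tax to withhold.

€1,556.03

State Income Tax: taxable = €15,250.00 − 4×€680.00 = €12,530.00
  €872.00 + 15.1% × (€12,530.00 − €8,000.00) = €872.00 + 15.1% × €4,530.00 = €1,556.03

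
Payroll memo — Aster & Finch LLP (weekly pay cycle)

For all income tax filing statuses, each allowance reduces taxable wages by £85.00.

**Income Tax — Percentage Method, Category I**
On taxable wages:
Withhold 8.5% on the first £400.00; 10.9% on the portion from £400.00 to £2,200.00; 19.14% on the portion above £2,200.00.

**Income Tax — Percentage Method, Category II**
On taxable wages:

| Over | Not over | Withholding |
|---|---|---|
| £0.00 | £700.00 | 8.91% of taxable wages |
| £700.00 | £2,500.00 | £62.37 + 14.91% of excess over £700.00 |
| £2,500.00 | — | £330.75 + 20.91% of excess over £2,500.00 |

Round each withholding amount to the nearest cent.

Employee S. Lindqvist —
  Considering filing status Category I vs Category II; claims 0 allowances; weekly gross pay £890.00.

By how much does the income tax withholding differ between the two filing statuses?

Income Tax (Category I): taxable = £890.00
  £34.00 + 10.9% × (£890.00 − £400.00) = £34.00 + 10.9% × £490.00 = £87.41
Income Tax (Category II): taxable = £890.00
  £62.37 + 14.91% × (£890.00 − £700.00) = £62.37 + 14.91% × £190.00 = £90.70
Difference: |£87.41 − £90.70| = £3.29 (higher under Category II)

£3.29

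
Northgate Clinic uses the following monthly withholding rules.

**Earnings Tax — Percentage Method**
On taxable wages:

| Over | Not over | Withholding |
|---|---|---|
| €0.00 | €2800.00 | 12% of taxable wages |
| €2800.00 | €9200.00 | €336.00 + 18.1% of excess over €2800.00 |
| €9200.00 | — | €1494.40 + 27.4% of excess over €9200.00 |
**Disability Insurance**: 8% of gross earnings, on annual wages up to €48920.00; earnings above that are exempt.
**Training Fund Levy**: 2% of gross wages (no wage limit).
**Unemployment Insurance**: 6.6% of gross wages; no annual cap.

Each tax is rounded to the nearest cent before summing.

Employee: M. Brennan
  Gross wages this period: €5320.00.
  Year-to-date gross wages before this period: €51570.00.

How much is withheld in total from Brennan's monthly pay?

Earnings Tax: taxable = €5320.00
  €336.00 + 18.1% × (€5320.00 − €2800.00) = €336.00 + 18.1% × €2520.00 = €792.12
Disability Insurance: YTD €51570.00 ≥ cap €48920.00 → €0.00
Training Fund Levy: 2% × €5320.00 = €106.40
Unemployment Insurance: 6.6% × €5320.00 = €351.12
Total: €792.12 + €0.00 + €106.40 + €351.12 = €1249.64

€1249.64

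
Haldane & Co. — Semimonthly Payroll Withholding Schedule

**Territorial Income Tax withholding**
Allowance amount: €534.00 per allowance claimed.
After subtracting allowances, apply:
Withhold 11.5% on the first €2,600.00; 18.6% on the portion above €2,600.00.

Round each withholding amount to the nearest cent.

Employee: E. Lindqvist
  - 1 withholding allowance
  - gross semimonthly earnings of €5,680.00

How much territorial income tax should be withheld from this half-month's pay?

Territorial Income Tax: taxable = €5,680.00 − 1×€534.00 = €5,146.00
  €299.00 + 18.6% × (€5,146.00 − €2,600.00) = €299.00 + 18.6% × €2,546.00 = €772.56

€772.56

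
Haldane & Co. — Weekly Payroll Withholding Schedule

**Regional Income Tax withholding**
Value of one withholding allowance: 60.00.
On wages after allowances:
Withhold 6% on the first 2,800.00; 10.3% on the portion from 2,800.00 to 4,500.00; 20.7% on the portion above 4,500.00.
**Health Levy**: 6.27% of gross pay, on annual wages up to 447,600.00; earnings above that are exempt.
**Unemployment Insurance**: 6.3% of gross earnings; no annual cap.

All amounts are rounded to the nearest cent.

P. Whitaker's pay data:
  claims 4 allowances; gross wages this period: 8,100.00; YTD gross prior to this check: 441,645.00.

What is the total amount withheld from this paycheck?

Regional Income Tax: taxable = 8,100.00 − 4×60.00 = 7,860.00
  343.10 + 20.7% × (7,860.00 − 4,500.00) = 343.10 + 20.7% × 3,360.00 = 1,038.62
Health Levy: cap 447,600.00 − YTD 441,645.00 = 5,955.00 subject; 6.27% × 5,955.00 = 373.38
Unemployment Insurance: 6.3% × 8,100.00 = 510.30
Total: 1,038.62 + 373.38 + 510.30 = 1,922.30

1,922.30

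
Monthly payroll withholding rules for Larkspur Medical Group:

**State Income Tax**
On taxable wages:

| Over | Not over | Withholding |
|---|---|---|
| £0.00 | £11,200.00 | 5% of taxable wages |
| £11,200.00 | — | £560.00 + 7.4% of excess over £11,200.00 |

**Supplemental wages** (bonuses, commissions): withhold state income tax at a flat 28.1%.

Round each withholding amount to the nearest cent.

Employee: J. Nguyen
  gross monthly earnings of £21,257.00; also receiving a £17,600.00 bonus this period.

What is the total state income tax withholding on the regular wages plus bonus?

State Income Tax: taxable = £21,257.00
  £560.00 + 7.4% × (£21,257.00 − £11,200.00) = £560.00 + 7.4% × £10,057.00 = £1,304.22
Supplemental (28.1% flat on bonus): 28.1% × £17,600.00 = £4,945.60
Total state income tax: £1,304.22 + £4,945.60 = £6,249.82

£6,249.82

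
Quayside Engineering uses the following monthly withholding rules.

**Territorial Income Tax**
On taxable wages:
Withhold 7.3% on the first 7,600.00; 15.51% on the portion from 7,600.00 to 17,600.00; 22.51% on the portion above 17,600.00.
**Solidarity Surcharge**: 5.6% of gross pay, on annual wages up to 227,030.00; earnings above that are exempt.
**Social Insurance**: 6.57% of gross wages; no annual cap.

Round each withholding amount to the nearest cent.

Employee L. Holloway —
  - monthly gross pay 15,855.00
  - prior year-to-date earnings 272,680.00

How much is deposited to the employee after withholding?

12,978.18

Territorial Income Tax: taxable = 15,855.00
  554.80 + 15.51% × (15,855.00 − 7,600.00) = 554.80 + 15.51% × 8,255.00 = 1,835.15
Solidarity Surcharge: YTD 272,680.00 ≥ cap 227,030.00 → 0.00
Social Insurance: 6.57% × 15,855.00 = 1,041.67
Total withheld: 1,835.15 + 0.00 + 1,041.67 = 2,876.82
Net pay: 15,855.00 − 2,876.82 = 12,978.18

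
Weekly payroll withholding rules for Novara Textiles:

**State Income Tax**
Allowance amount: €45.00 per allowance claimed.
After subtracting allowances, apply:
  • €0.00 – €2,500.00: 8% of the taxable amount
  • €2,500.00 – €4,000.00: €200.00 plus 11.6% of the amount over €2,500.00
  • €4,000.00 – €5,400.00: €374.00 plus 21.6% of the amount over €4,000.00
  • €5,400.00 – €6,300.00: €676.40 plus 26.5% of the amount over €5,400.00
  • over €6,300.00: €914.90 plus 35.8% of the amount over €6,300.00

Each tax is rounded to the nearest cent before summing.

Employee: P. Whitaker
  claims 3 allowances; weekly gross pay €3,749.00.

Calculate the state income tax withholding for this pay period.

€329.22

State Income Tax: taxable = €3,749.00 − 3×€45.00 = €3,614.00
  €200.00 + 11.6% × (€3,614.00 − €2,500.00) = €200.00 + 11.6% × €1,114.00 = €329.22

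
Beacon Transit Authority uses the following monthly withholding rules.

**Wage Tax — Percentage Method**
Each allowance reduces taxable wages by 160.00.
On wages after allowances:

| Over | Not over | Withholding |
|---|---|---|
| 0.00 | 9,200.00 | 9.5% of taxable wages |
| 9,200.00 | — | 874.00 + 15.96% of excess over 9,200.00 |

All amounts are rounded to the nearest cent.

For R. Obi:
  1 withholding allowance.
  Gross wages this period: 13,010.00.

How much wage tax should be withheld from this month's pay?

Wage Tax: taxable = 13,010.00 − 1×160.00 = 12,850.00
  874.00 + 15.96% × (12,850.00 − 9,200.00) = 874.00 + 15.96% × 3,650.00 = 1,456.54

1,456.54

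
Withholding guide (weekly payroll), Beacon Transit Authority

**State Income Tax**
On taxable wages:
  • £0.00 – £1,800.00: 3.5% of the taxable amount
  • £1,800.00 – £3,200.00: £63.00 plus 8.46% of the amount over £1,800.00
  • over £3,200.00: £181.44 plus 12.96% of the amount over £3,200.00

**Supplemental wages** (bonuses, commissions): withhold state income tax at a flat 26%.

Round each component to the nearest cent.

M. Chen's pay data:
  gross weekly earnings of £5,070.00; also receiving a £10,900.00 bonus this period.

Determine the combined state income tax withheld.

£3,257.79

State Income Tax: taxable = £5,070.00
  £181.44 + 12.96% × (£5,070.00 − £3,200.00) = £181.44 + 12.96% × £1,870.00 = £423.79
Supplemental (26% flat on bonus): 26% × £10,900.00 = £2,834.00
Total state income tax: £423.79 + £2,834.00 = £3,257.79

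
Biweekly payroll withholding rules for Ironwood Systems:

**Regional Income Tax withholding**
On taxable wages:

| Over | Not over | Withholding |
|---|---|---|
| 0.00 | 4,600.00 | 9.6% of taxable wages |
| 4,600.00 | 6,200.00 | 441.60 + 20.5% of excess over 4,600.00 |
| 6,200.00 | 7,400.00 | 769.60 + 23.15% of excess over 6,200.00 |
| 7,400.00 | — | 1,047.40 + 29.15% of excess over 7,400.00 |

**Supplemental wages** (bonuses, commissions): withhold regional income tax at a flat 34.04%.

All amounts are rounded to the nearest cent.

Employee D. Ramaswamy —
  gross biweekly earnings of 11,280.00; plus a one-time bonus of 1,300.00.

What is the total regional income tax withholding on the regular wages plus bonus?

2,620.94

Regional Income Tax: taxable = 11,280.00
  1,047.40 + 29.15% × (11,280.00 − 7,400.00) = 1,047.40 + 29.15% × 3,880.00 = 2,178.42
Supplemental (34.04% flat on bonus): 34.04% × 1,300.00 = 442.52
Total regional income tax: 2,178.42 + 442.52 = 2,620.94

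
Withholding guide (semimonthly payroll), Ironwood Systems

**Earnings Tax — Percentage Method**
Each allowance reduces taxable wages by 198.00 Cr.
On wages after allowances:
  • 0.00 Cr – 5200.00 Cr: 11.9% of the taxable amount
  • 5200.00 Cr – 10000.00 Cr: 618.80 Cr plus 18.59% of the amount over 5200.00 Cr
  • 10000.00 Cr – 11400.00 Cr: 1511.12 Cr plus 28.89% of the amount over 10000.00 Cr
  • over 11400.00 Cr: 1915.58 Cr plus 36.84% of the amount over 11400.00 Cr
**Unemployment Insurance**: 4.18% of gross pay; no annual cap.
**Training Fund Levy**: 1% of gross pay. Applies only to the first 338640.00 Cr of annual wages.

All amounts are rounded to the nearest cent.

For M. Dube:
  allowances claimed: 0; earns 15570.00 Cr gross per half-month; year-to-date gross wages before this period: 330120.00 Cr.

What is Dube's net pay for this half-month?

Earnings Tax: taxable = 15570.00 Cr
  1915.58 Cr + 36.84% × (15570.00 Cr − 11400.00 Cr) = 1915.58 Cr + 36.84% × 4170.00 Cr = 3451.81 Cr
Unemployment Insurance: 4.18% × 15570.00 Cr = 650.83 Cr
Training Fund Levy: cap 338640.00 Cr − YTD 330120.00 Cr = 8520.00 Cr subject; 1% × 8520.00 Cr = 85.20 Cr
Total withheld: 3451.81 Cr + 650.83 Cr + 85.20 Cr = 4187.84 Cr
Net pay: 15570.00 Cr − 4187.84 Cr = 11382.16 Cr

11382.16 Cr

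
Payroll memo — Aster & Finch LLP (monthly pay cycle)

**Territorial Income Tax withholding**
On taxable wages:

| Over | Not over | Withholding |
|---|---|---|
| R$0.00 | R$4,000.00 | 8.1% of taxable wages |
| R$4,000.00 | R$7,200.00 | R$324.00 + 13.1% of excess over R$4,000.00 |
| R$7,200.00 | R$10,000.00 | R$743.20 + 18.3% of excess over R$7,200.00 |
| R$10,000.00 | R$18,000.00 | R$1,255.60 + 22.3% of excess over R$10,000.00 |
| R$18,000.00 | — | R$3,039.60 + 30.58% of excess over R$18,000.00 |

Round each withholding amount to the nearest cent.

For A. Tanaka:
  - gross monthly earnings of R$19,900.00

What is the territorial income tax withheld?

R$3,620.62

Territorial Income Tax: taxable = R$19,900.00
  R$3,039.60 + 30.58% × (R$19,900.00 − R$18,000.00) = R$3,039.60 + 30.58% × R$1,900.00 = R$3,620.62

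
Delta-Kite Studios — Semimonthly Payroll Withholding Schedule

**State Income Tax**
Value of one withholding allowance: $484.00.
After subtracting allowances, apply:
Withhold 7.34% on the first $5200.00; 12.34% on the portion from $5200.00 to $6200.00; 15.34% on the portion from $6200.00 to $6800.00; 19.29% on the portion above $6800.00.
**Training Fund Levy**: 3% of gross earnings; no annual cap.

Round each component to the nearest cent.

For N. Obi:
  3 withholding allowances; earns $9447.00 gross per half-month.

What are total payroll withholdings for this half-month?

$1111.05

State Income Tax: taxable = $9447.00 − 3×$484.00 = $7995.00
  $597.12 + 19.29% × ($7995.00 − $6800.00) = $597.12 + 19.29% × $1195.00 = $827.64
Training Fund Levy: 3% × $9447.00 = $283.41
Total: $827.64 + $283.41 = $1111.05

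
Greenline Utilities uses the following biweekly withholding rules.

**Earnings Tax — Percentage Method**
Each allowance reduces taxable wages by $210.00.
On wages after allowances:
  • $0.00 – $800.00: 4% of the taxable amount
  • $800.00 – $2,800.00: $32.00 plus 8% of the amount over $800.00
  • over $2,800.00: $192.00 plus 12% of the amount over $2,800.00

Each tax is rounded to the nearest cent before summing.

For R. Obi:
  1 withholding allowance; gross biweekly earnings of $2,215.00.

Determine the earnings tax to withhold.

$128.40

Earnings Tax: taxable = $2,215.00 − 1×$210.00 = $2,005.00
  $32.00 + 8% × ($2,005.00 − $800.00) = $32.00 + 8% × $1,205.00 = $128.40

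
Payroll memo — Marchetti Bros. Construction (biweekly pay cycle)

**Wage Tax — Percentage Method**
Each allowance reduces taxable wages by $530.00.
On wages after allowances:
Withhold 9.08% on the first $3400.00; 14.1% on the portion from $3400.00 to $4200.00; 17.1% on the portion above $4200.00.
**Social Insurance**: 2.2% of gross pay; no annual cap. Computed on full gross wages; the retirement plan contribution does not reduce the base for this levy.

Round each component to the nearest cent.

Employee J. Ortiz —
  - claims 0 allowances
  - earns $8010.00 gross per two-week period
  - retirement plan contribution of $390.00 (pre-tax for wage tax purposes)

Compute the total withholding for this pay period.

$1182.56

Wage Tax: taxable = $8010.00 − $390.00 = $7620.00
  $421.52 + 17.1% × ($7620.00 − $4200.00) = $421.52 + 17.1% × $3420.00 = $1006.34
Social Insurance: 2.2% × $8010.00 = $176.22
Total: $1006.34 + $176.22 = $1182.56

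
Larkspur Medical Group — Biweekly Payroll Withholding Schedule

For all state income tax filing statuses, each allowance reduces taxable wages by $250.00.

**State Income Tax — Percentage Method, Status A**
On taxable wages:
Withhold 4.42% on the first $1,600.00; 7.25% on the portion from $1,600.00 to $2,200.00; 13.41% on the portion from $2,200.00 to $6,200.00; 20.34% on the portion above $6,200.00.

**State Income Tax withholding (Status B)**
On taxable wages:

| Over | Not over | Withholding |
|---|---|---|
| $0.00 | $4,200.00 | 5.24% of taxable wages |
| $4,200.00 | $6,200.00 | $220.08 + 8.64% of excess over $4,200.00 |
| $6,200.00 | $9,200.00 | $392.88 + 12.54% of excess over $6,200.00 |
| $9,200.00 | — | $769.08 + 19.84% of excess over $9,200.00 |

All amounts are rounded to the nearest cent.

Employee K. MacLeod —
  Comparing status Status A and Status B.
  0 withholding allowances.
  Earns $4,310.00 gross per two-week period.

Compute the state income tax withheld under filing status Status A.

$397.17

State Income Tax (Status A): taxable = $4,310.00
  $114.22 + 13.41% × ($4,310.00 − $2,200.00) = $114.22 + 13.41% × $2,110.00 = $397.17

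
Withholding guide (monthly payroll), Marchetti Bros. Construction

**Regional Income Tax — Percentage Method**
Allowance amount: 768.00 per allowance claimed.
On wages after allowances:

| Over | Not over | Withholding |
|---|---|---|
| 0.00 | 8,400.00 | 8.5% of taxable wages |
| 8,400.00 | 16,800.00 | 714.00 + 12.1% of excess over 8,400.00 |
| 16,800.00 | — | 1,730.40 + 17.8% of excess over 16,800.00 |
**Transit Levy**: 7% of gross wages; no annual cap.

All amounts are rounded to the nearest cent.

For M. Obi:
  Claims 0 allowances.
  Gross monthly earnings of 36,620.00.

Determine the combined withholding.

7,821.76

Regional Income Tax: taxable = 36,620.00
  1,730.40 + 17.8% × (36,620.00 − 16,800.00) = 1,730.40 + 17.8% × 19,820.00 = 5,258.36
Transit Levy: 7% × 36,620.00 = 2,563.40
Total: 5,258.36 + 2,563.40 = 7,821.76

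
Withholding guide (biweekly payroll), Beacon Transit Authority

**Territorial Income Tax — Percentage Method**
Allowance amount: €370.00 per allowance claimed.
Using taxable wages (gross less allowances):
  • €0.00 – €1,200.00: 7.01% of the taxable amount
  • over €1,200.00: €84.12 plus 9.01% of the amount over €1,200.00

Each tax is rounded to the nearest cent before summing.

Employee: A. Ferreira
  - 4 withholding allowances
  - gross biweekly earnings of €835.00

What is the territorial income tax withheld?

€0.00

Territorial Income Tax: taxable = €835.00 − 4×€370.00 = €-645.00
  Taxable ≤ 0 → €0.00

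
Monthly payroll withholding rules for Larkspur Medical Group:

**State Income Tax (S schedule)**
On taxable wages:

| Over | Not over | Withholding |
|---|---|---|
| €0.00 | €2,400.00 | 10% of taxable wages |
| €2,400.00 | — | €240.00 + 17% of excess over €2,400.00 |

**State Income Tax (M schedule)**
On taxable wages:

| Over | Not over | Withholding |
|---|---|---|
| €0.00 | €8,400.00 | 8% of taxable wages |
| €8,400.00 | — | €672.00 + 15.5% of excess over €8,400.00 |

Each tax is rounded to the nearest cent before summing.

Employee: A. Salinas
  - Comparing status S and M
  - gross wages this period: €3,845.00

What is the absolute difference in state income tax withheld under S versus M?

State Income Tax (S): taxable = €3,845.00
  €240.00 + 17% × (€3,845.00 − €2,400.00) = €240.00 + 17% × €1,445.00 = €485.65
State Income Tax (M): taxable = €3,845.00
  8% × €3,845.00 = €307.60
Difference: |€485.65 − €307.60| = €178.05 (higher under S)

€178.05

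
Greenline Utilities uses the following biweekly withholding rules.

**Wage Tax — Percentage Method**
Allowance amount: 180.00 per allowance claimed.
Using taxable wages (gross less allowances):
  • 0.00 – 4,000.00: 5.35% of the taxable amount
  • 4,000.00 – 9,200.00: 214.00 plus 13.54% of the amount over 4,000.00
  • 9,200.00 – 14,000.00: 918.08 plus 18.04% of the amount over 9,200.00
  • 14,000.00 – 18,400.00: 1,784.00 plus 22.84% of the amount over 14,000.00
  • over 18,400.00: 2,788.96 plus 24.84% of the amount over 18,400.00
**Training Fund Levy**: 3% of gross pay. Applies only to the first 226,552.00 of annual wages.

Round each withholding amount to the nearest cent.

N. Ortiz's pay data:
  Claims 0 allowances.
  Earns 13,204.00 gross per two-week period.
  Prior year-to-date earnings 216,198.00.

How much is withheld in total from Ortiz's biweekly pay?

Wage Tax: taxable = 13,204.00
  918.08 + 18.04% × (13,204.00 − 9,200.00) = 918.08 + 18.04% × 4,004.00 = 1,640.40
Training Fund Levy: cap 226,552.00 − YTD 216,198.00 = 10,354.00 subject; 3% × 10,354.00 = 310.62
Total: 1,640.40 + 310.62 = 1,951.02

1,951.02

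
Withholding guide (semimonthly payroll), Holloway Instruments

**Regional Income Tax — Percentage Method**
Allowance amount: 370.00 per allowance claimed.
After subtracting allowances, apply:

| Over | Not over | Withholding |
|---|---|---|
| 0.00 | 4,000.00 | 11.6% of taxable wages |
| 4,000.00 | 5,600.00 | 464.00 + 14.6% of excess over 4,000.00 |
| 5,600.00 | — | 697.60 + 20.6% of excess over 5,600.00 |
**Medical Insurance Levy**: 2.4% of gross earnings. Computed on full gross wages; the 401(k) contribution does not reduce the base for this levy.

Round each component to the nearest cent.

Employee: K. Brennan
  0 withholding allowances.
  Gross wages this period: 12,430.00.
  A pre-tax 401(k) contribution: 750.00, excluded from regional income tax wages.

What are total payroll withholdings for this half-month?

Regional Income Tax: taxable = 12,430.00 − 750.00 = 11,680.00
  697.60 + 20.6% × (11,680.00 − 5,600.00) = 697.60 + 20.6% × 6,080.00 = 1,950.08
Medical Insurance Levy: 2.4% × 12,430.00 = 298.32
Total: 1,950.08 + 298.32 = 2,248.40

2,248.40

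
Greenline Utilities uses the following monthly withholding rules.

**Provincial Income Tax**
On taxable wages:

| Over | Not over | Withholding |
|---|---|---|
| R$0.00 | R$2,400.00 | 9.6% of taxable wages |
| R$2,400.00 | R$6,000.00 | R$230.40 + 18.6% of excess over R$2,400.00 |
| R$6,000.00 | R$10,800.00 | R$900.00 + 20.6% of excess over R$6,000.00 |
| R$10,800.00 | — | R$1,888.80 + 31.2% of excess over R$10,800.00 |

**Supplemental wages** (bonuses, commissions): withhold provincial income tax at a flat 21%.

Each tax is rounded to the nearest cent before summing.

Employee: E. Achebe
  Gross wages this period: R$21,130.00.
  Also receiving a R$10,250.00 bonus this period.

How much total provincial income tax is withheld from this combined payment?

Provincial Income Tax: taxable = R$21,130.00
  R$1,888.80 + 31.2% × (R$21,130.00 − R$10,800.00) = R$1,888.80 + 31.2% × R$10,330.00 = R$5,111.76
Supplemental (21% flat on bonus): 21% × R$10,250.00 = R$2,152.50
Total provincial income tax: R$5,111.76 + R$2,152.50 = R$7,264.26

R$7,264.26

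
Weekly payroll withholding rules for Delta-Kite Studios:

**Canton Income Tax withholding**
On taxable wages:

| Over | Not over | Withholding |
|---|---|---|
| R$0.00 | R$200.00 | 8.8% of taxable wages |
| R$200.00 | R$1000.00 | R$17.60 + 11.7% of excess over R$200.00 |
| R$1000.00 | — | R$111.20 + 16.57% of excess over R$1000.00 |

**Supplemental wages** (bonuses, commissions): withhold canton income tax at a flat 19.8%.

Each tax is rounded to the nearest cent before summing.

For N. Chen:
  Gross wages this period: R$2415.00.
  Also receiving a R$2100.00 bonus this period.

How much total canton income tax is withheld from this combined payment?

Canton Income Tax: taxable = R$2415.00
  R$111.20 + 16.57% × (R$2415.00 − R$1000.00) = R$111.20 + 16.57% × R$1415.00 = R$345.67
Supplemental (19.8% flat on bonus): 19.8% × R$2100.00 = R$415.80
Total canton income tax: R$345.67 + R$415.80 = R$761.47

R$761.47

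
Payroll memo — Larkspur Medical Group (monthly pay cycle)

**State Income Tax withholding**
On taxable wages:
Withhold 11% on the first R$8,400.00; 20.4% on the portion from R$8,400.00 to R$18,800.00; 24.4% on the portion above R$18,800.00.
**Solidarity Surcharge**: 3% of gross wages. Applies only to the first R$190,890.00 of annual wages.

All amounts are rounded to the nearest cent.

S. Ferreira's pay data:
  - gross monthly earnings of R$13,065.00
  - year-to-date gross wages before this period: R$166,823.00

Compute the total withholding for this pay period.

State Income Tax: taxable = R$13,065.00
  R$924.00 + 20.4% × (R$13,065.00 − R$8,400.00) = R$924.00 + 20.4% × R$4,665.00 = R$1,875.66
Solidarity Surcharge: 3% × R$13,065.00 = R$391.95
Total: R$1,875.66 + R$391.95 = R$2,267.61

R$2,267.61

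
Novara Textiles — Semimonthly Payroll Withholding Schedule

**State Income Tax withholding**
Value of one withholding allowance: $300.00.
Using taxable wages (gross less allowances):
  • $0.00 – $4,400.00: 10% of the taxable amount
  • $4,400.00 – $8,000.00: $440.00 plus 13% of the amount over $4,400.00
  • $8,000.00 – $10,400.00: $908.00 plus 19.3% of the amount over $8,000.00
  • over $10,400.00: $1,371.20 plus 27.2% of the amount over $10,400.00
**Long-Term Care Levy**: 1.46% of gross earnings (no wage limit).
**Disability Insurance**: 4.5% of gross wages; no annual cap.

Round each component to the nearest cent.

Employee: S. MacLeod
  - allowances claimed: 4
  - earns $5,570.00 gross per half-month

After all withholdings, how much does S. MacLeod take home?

State Income Tax: taxable = $5,570.00 − 4×$300.00 = $4,370.00
  10% × $4,370.00 = $437.00
Long-Term Care Levy: 1.46% × $5,570.00 = $81.32
Disability Insurance: 4.5% × $5,570.00 = $250.65
Total withheld: $437.00 + $81.32 + $250.65 = $768.97
Net pay: $5,570.00 − $768.97 = $4,801.03

$4,801.03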